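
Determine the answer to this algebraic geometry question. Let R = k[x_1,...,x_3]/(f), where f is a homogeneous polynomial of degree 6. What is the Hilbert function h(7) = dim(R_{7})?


For R = k[x_1,...,x_n]/(f) with f homogeneous of degree e:
The Hilbert series is (1 - t^e)/(1 - t)^n.
So h(d) = C(d+n-1, n-1) - C(d-e+n-1, n-1) for d >= e.
With n=3, e=6, d=7:
C(7+3-1, 3-1) = C(9, 2) = 36
C(7-6+3-1, 3-1) = C(3, 2) = 3
h(7) = 36 - 3 = 33

33


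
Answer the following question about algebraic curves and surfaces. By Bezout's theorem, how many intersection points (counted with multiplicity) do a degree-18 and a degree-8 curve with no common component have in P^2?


Bezout's theorem states the intersection count equals the product of degrees.
Intersection count = 18 * 8 = 144

144


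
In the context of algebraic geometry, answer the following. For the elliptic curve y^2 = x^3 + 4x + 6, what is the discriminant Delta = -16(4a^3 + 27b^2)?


Compute each component:
4a^3 = 4*4^3 = 4*64 = 256
27b^2 = 27*6^2 = 27*36 = 972
4a^3 + 27b^2 = 256 + 972 = 1228
Delta = -16*1228 = -19648

-19648


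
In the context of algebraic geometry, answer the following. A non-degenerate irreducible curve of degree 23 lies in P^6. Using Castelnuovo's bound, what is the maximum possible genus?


Castelnuovo's bound: write d - 1 = m(r-1) + epsilon with 0 <= epsilon < r-1.
d - 1 = 23 - 1 = 22
r - 1 = 6 - 1 = 5
22 = 4*5 + 2, so m = 4, epsilon = 2
pi(d, r) = m(m-1)(r-1)/2 + m*epsilon
= 4*3*5/2 + 4*2
= 60/2 + 8
= 30 + 8 = 38

38


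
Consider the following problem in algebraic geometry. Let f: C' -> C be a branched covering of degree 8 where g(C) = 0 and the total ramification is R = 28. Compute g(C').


Riemann-Hurwitz formula: 2g' - 2 = d(2g - 2) + R
Given: d = 8, g = 0, R = 28
2g' - 2 = 8*(2*0 - 2) + 28
2g' - 2 = 8*(-2) + 28
2g' - 2 = -16 + 28 = 12
2g' = 14
g' = 7

7


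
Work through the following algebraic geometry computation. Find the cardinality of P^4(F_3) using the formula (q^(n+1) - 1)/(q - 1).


P^4(F_3) has (q^(n+1) - 1)/(q - 1) points.
= 3^4 + 3^3 + 3^2 + 3^1 + 3^0
= 81 + 27 + 9 + 3 + 1
= 121

121


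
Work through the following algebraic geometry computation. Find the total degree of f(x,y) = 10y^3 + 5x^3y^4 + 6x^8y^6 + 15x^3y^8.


Examine each term for its total degree (sum of exponents).
  Term '10y^3' has total degree 0+3 = 3.
  Term '5x^3y^4' has total degree 3+4 = 7.
  Term '6x^8y^6' has total degree 8+6 = 14.
  Term '15x^3y^8' has total degree 3+8 = 11.
The maximum total degree among all terms is 14.

14


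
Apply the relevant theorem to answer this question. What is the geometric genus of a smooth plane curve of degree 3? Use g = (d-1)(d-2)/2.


Using the genus formula for smooth plane curves:
g = (d-1)(d-2)/2
g = (3-1)(3-2)/2
g = 2*1/2
g = 2/2 = 1

1


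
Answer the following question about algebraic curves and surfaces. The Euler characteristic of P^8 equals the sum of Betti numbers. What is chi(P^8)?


The complex projective space P^8 has one cell in each even real dimension 0, 2, ..., 16.
The cohomology groups are H^{2k}(P^8) = Z for k = 0,...,8, and 0 otherwise.
Euler characteristic = sum of Betti numbers = 1 per even-dimensional cohomology group.
chi(P^8) = 8 + 1 = 9

9


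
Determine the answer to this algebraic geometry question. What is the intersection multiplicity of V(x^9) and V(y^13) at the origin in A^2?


The intersection multiplicity of V(x^a) and V(y^b) at the origin is:
I(O; V(x^9), V(y^13)) = dim_k(k[x,y]/(x^9, y^13))
A basis for k[x,y]/(x^9, y^13) is the set of monomials x^i * y^j
where 0 <= i < 9 and 0 <= j < 13.
The number of such monomials is 9 * 13 = 117

117


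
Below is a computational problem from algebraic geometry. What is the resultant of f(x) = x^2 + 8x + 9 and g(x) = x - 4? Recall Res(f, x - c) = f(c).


For Res(f, x - c), we evaluate f at x = c.
f(4) = 4^2 + 8*4 + 9
= 16 + 32 + 9
= 48 + 9 = 57
Res(f, g) = 57

57


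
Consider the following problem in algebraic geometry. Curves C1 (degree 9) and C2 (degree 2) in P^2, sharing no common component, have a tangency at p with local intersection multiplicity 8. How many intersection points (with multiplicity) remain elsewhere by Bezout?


By Bezout's theorem, the total intersection number is d1 * d2.
Total = 9 * 2 = 18
Intersection multiplicity at p = 8
Remaining intersections = 18 - 8 = 10

10


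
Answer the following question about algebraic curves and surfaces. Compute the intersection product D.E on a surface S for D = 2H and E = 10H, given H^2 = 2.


Using bilinearity of the intersection pairing on a surface S:
(aH).(bH) = ab * (H.H)
We have H^2 = 2.
D.E = (2H).(10H) = 2*10*2
= 20*2
= 40

40


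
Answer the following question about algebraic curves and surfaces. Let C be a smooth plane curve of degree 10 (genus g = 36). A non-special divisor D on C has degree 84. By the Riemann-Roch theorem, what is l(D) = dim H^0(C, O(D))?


First, compute the genus of a smooth plane curve of degree 10:
g = (d-1)(d-2)/2 = (10-1)(10-2)/2 = 36
For a non-special divisor D (i.e., h^1(D) = 0), Riemann-Roch gives:
l(D) = deg(D) - g + 1
Since deg(D) = 84 >= 2g - 1 = 71, D is non-special.
l(D) = 84 - 36 + 1 = 49

49


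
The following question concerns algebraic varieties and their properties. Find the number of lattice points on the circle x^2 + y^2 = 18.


Systematically check integer values of x where x^2 <= 18.
For each valid x, check if 18 - x^2 is a perfect square.
x=3: 18 - 9 = 9, sqrt = 3 (valid)
Total integer solutions found: 4

4


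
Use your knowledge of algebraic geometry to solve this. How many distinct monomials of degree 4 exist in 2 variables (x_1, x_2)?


The number of degree-4 monomials in 2 variables is C(d+n-1, n-1).
= C(4+2-1, 2-1) = C(5, 1)
= 5

5


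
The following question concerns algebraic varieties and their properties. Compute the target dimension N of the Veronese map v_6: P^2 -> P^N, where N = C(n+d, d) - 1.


The Veronese embedding v_d: P^n -> P^N maps each point to all
degree-d monomials in n+1 homogeneous coordinates.
N = C(n+d, d) - 1
N = C(2+6, 6) - 1
N = C(8, 6) - 1
C(8, 6) = 28
N = 28 - 1 = 27

27


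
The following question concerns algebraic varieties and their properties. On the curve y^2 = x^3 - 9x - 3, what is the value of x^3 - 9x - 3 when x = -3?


Compute x^3 - 9x - 3 at x = -3:
x^3 = (-3)^3 = -27
(-9)*x = (-9)*(-3) = 27
Sum: -27 + 27 - 3 = -3

-3


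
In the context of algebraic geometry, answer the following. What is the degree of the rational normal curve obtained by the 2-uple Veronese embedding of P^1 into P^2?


The rational normal curve in P^2 is the image of P^1 under the 2-uple Veronese.
A general hyperplane in P^2 pulls back to a degree-2 form on P^1, which has 2 zeros,
so the curve meets a general hyperplane in 2 points. Degree = 2.

2


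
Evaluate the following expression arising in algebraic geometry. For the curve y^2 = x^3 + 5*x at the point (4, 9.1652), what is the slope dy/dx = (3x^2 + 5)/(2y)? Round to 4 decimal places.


Using implicit differentiation of y^2 = x^3 + 5*x:
2y * dy/dx = 3x^2 + 5
dy/dx = (3x^2 + 5)/(2y)
Numerator: 3*4^2 + 5 = 53
Denominator: 2*9.1652 = 18.3304
dy/dx = 53/18.3304 = 2.8914

2.8914


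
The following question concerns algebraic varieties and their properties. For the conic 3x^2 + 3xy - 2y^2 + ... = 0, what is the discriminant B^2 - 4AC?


The discriminant of a conic Ax^2 + Bxy + Cy^2 + ... = 0 is B^2 - 4AC.
B^2 = 3^2 = 9
4AC = 4*3*(-2) = -24
Discriminant = 9 + 24 = 33

33


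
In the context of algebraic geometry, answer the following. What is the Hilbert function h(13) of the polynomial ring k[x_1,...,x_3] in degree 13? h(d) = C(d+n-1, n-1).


The Hilbert function for the polynomial ring in 3 variables is:
h(d) = C(d+n-1, n-1)
h(13) = C(13+3-1, 3-1) = C(15, 2)
= 15! / (2! * 13!)
= 105

105


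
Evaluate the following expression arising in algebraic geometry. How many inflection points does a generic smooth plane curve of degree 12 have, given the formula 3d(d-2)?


For a general smooth plane curve C of degree d, the inflection points are
the intersection of C with its Hessian curve, which has degree 3(d-2).
By Bezout, the total intersection number is d * 3(d-2) = 12 * 30 = 360.
For a general curve every flex is ordinary, so each contributes
multiplicity 1 to C·Hess(C), and the number of distinct inflection
points is 3d(d-2).
Inflection points = 3*12*(12-2) = 3*12*10 = 360

360


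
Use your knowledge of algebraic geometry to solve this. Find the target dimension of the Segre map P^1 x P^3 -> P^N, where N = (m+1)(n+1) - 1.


The Segre embedding maps P^m x P^n into P^N via
all products of coordinates from each factor.
N = (m+1)(n+1) - 1
N = (1+1)(3+1) - 1
N = 2*4 - 1
N = 8 - 1 = 7

7


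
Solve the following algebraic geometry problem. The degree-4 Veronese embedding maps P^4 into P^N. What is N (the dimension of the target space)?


The Veronese embedding v_d: P^n -> P^N maps each point to all
degree-d monomials in n+1 homogeneous coordinates.
N = C(n+d, d) - 1
N = C(4+4, 4) - 1
N = C(8, 4) - 1
C(8, 4) = 70
N = 70 - 1 = 69

69


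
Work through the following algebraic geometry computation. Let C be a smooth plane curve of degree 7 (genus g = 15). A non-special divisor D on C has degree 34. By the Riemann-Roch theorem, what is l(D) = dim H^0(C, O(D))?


First, compute the genus of a smooth plane curve of degree 7:
g = (d-1)(d-2)/2 = (7-1)(7-2)/2 = 15
For a non-special divisor D (i.e., h^1(D) = 0), Riemann-Roch gives:
l(D) = deg(D) - g + 1
Since deg(D) = 34 >= 2g - 1 = 29, D is non-special.
l(D) = 34 - 15 + 1 = 20

20


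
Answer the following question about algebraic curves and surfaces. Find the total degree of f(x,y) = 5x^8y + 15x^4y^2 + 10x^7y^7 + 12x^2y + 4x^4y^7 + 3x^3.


Examine each term for its total degree (sum of exponents).
  Term '5x^8y' has total degree 8+1 = 9.
  Term '15x^4y^2' has total degree 4+2 = 6.
  Term '10x^7y^7' has total degree 7+7 = 14.
  Term '12x^2y' has total degree 2+1 = 3.
  Term '4x^4y^7' has total degree 4+7 = 11.
  Term '3x^3' has total degree 3+0 = 3.
The maximum total degree among all terms is 14.

14


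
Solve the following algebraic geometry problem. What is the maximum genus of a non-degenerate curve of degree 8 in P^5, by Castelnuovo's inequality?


Castelnuovo's bound: write d - 1 = m(r-1) + epsilon with 0 <= epsilon < r-1.
d - 1 = 8 - 1 = 7
r - 1 = 5 - 1 = 4
7 = 1*4 + 3, so m = 1, epsilon = 3
pi(d, r) = m(m-1)(r-1)/2 + m*epsilon
= 1*0*4/2 + 1*3
= 0/2 + 3
= 0 + 3 = 3

3


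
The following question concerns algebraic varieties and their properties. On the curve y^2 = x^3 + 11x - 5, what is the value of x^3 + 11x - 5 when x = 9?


Compute x^3 + 11x - 5 at x = 9:
x^3 = 9^3 = 729
11*x = 11*9 = 99
Sum: 729 + 99 - 5 = 823

823


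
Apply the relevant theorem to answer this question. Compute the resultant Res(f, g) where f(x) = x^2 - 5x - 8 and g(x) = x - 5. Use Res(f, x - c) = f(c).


For Res(f, x - c), we evaluate f at x = c.
f(5) = 5^2 - 5*5 - 8
= 25 - 25 - 8
= 0 - 8 = -8
Res(f, g) = -8

-8


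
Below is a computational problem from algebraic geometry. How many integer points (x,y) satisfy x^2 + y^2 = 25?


Systematically check integer values of x where x^2 <= 25.
For each valid x, check if 25 - x^2 is a perfect square.
x=0: 25 - 0 = 25, sqrt = 5 (valid)
x=3: 25 - 9 = 16, sqrt = 4 (valid)
x=4: 25 - 16 = 9, sqrt = 3 (valid)
x=5: 25 - 25 = 0, sqrt = 0 (valid)
Total integer solutions found: 12

12


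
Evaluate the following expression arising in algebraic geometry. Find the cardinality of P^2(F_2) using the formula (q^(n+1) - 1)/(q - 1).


P^2(F_2) has (q^(n+1) - 1)/(q - 1) points.
= 2^2 + 2^1 + 2^0
= 4 + 2 + 1
= 7

7


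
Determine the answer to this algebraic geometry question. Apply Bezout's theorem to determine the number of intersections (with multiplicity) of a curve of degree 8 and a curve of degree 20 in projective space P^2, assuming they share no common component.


Bezout's theorem states the intersection count equals the product of degrees.
Intersection count = 8 * 20 = 160

160


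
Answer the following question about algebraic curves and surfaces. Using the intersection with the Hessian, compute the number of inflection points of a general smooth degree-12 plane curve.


For a general smooth plane curve C of degree d, the inflection points are
the intersection of C with its Hessian curve, which has degree 3(d-2).
By Bezout, the total intersection number is d * 3(d-2) = 12 * 30 = 360.
For a general curve every flex is ordinary, so each contributes
multiplicity 1 to C·Hess(C), and the number of distinct inflection
points is 3d(d-2).
Inflection points = 3*12*(12-2) = 3*12*10 = 360

360


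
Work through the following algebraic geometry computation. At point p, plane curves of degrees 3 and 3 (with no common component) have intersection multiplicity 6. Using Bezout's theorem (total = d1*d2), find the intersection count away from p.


By Bezout's theorem, the total intersection number is d1 * d2.
Total = 3 * 3 = 9
Intersection multiplicity at p = 6
Remaining intersections = 9 - 6 = 3

3


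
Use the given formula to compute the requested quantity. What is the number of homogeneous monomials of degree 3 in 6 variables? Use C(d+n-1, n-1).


The number of degree-3 monomials in 6 variables is C(d+n-1, n-1).
= C(3+6-1, 6-1) = C(8, 5)
= 56

56


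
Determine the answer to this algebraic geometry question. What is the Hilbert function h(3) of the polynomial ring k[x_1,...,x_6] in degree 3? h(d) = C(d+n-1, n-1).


The Hilbert function for the polynomial ring in 6 variables is:
h(d) = C(d+n-1, n-1)
h(3) = C(3+6-1, 6-1) = C(8, 5)
= 8! / (5! * 3!)
= 56

56


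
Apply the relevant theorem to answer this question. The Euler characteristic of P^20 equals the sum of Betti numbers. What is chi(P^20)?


The complex projective space P^20 has one cell in each even real dimension 0, 2, ..., 40.
The cohomology groups are H^{2k}(P^20) = Z for k = 0,...,20, and 0 otherwise.
Euler characteristic = sum of Betti numbers = 1 per even-dimensional cohomology group.
chi(P^20) = 20 + 1 = 21

21


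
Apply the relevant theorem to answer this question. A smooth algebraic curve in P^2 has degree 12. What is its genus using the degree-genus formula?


Using the genus formula for smooth plane curves:
g = (d-1)(d-2)/2
g = (12-1)(12-2)/2
g = 11*10/2
g = 110/2 = 55

55


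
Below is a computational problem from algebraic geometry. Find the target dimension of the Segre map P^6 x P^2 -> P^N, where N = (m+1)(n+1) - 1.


The Segre embedding maps P^m x P^n into P^N via
all products of coordinates from each factor.
N = (m+1)(n+1) - 1
N = (6+1)(2+1) - 1
N = 7*3 - 1
N = 21 - 1 = 20

20


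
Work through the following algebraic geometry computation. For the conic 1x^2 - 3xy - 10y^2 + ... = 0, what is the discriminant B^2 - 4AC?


The discriminant of a conic Ax^2 + Bxy + Cy^2 + ... = 0 is B^2 - 4AC.
B^2 = (-3)^2 = 9
4AC = 4*1*(-10) = -40
Discriminant = 9 + 40 = 49

49


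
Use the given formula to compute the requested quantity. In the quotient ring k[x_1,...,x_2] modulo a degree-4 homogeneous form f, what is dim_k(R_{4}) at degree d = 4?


For R = k[x_1,...,x_n]/(f) with f homogeneous of degree e:
The Hilbert series is (1 - t^e)/(1 - t)^n.
So h(d) = C(d+n-1, n-1) - C(d-e+n-1, n-1) for d >= e.
With n=2, e=4, d=4:
C(4+2-1, 2-1) = C(5, 1) = 5
C(4-4+2-1, 2-1) = C(1, 1) = 1
h(4) = 5 - 1 = 4

4


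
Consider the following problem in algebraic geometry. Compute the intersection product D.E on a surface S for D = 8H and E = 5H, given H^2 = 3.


Using bilinearity of the intersection pairing on a surface S:
(aH).(bH) = ab * (H.H)
We have H^2 = 3.
D.E = (8H).(5H) = 8*5*3
= 40*3
= 120

120


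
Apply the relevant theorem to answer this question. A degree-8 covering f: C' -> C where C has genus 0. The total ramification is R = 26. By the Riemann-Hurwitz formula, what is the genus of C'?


Riemann-Hurwitz formula: 2g' - 2 = d(2g - 2) + R
Given: d = 8, g = 0, R = 26
2g' - 2 = 8*(2*0 - 2) + 26
2g' - 2 = 8*(-2) + 26
2g' - 2 = -16 + 26 = 10
2g' = 12
g' = 6

6


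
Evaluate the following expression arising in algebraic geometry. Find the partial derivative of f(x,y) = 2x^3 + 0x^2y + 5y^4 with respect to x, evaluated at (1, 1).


df/dx = 3*2*x^2 + 2*0*x^1*y
At (1,1): 3*2*1^2 + 2*0*1^1*1
= 6 + 0
= 6

6


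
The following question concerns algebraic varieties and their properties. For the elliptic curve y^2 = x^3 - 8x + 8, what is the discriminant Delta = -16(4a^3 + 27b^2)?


Compute each component:
4a^3 = 4*(-8)^3 = 4*(-512) = -2048
27b^2 = 27*8^2 = 27*64 = 1728
4a^3 + 27b^2 = -2048 + 1728 = -320
Delta = -16*(-320) = 5120

5120


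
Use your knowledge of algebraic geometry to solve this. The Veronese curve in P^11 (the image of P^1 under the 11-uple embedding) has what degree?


The rational normal curve in P^11 is the image of P^1 under the 11-uple Veronese.
A general hyperplane in P^11 pulls back to a degree-11 form on P^1, which has 11 zeros,
so the curve meets a general hyperplane in 11 points. Degree = 11.

11


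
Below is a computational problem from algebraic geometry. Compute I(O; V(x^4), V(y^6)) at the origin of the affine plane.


The intersection multiplicity of V(x^a) and V(y^b) at the origin is:
I(O; V(x^4), V(y^6)) = dim_k(k[x,y]/(x^4, y^6))
A basis for k[x,y]/(x^4, y^6) is the set of monomials x^i * y^j
where 0 <= i < 4 and 0 <= j < 6.
The number of such monomials is 4 * 6 = 24

24


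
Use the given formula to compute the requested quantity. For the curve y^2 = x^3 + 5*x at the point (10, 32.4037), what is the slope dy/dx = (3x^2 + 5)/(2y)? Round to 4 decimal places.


Using implicit differentiation of y^2 = x^3 + 5*x:
2y * dy/dx = 3x^2 + 5
dy/dx = (3x^2 + 5)/(2y)
Numerator: 3*10^2 + 5 = 305
Denominator: 2*32.4037 = 64.8074
dy/dx = 305/64.8074 = 4.7063

4.7063


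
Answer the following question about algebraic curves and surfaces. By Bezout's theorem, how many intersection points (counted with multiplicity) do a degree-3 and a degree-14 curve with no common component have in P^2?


Bezout's theorem states the intersection count equals the product of degrees.
Intersection count = 3 * 14 = 42

42


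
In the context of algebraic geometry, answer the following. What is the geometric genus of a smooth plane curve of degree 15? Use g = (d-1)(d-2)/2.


Using the genus formula for smooth plane curves:
g = (d-1)(d-2)/2
g = (15-1)(15-2)/2
g = 14*13/2
g = 182/2 = 91

91


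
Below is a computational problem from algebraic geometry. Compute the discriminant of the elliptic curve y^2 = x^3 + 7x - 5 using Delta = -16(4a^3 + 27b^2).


Compute each component:
4a^3 = 4*7^3 = 4*343 = 1372
27b^2 = 27*(-5)^2 = 27*25 = 675
4a^3 + 27b^2 = 1372 + 675 = 2047
Delta = -16*2047 = -32752

-32752


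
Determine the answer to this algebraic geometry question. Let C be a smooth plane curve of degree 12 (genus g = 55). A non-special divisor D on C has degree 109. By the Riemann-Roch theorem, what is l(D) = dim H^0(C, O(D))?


First, compute the genus of a smooth plane curve of degree 12:
g = (d-1)(d-2)/2 = (12-1)(12-2)/2 = 55
For a non-special divisor D (i.e., h^1(D) = 0), Riemann-Roch gives:
l(D) = deg(D) - g + 1
Since deg(D) = 109 >= 2g - 1 = 109, D is non-special.
l(D) = 109 - 55 + 1 = 55

55


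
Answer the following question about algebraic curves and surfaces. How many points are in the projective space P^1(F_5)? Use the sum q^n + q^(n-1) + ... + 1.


P^1(F_5) has (q^(n+1) - 1)/(q - 1) points.
= 5^1 + 5^0
= 5 + 1
= 6

6


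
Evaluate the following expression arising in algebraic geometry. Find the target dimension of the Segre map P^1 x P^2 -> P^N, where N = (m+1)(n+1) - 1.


The Segre embedding maps P^m x P^n into P^N via
all products of coordinates from each factor.
N = (m+1)(n+1) - 1
N = (1+1)(2+1) - 1
N = 2*3 - 1
N = 6 - 1 = 5

5


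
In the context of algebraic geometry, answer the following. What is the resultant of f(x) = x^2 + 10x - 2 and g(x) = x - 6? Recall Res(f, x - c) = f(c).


For Res(f, x - c), we evaluate f at x = c.
f(6) = 6^2 + 10*6 - 2
= 36 + 60 - 2
= 96 - 2 = 94
Res(f, g) = 94

94


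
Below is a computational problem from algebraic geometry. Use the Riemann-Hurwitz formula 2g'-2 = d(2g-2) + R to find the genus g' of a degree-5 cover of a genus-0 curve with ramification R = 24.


Riemann-Hurwitz formula: 2g' - 2 = d(2g - 2) + R
Given: d = 5, g = 0, R = 24
2g' - 2 = 5*(2*0 - 2) + 24
2g' - 2 = 5*(-2) + 24
2g' - 2 = -10 + 24 = 14
2g' = 16
g' = 8

8


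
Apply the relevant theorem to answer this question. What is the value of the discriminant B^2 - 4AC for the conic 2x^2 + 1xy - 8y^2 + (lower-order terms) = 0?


The discriminant of a conic Ax^2 + Bxy + Cy^2 + ... = 0 is B^2 - 4AC.
B^2 = 1^2 = 1
4AC = 4*2*(-8) = -64
Discriminant = 1 + 64 = 65

65


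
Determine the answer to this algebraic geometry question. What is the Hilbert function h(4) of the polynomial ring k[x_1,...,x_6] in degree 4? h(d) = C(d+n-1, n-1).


The Hilbert function for the polynomial ring in 6 variables is:
h(d) = C(d+n-1, n-1)
h(4) = C(4+6-1, 6-1) = C(9, 5)
= 9! / (5! * 4!)
= 126

126


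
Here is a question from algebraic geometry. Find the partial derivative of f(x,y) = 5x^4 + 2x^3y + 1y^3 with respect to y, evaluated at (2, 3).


df/dy = 2*x^3 + 3*1*y^2
At (2,3): 2*2^3 + 3*1*3^2
= 16 + 27
= 43

43


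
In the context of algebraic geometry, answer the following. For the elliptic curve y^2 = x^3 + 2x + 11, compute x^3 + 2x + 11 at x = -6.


Compute x^3 + 2x + 11 at x = -6:
x^3 = (-6)^3 = -216
2*x = 2*(-6) = -12
Sum: -216 - 12 + 11 = -217

-217


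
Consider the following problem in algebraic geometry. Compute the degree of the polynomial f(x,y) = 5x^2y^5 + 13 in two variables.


Examine each term for its total degree (sum of exponents).
  Term '5x^2y^5' has total degree 2+5 = 7.
  Term '13' has total degree 0+0 = 0.
The maximum total degree among all terms is 7.

7


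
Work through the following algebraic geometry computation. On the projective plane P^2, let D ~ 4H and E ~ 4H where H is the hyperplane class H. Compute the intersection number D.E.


Using bilinearity of the intersection pairing on the projective plane P^2:
(aH).(bH) = ab * (H.H)
We have H^2 = 1 (Bezout).
D.E = (4H).(4H) = 4*4*1
= 16*1
= 16

16


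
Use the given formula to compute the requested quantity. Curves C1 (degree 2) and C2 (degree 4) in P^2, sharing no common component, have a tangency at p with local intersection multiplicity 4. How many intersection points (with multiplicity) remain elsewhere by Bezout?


By Bezout's theorem, the total intersection number is d1 * d2.
Total = 2 * 4 = 8
Intersection multiplicity at p = 4
Remaining intersections = 8 - 4 = 4

4


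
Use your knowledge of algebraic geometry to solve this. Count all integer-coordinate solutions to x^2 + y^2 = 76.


Systematically check integer values of x where x^2 <= 76.
For each valid x, check if 76 - x^2 is a perfect square.
Total integer solutions found: 0

0


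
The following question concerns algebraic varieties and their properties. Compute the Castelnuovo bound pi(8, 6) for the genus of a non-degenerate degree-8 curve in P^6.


Castelnuovo's bound: write d - 1 = m(r-1) + epsilon with 0 <= epsilon < r-1.
d - 1 = 8 - 1 = 7
r - 1 = 6 - 1 = 5
7 = 1*5 + 2, so m = 1, epsilon = 2
pi(d, r) = m(m-1)(r-1)/2 + m*epsilon
= 1*0*5/2 + 1*2
= 0/2 + 2
= 0 + 2 = 2

2


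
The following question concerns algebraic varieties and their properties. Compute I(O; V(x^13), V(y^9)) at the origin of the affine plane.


The intersection multiplicity of V(x^a) and V(y^b) at the origin is:
I(O; V(x^13), V(y^9)) = dim_k(k[x,y]/(x^13, y^9))
A basis for k[x,y]/(x^13, y^9) is the set of monomials x^i * y^j
where 0 <= i < 13 and 0 <= j < 9.
The number of such monomials is 13 * 9 = 117

117


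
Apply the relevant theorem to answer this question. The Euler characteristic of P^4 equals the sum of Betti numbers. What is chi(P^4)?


The complex projective space P^4 has one cell in each even real dimension 0, 2, ..., 8.
The cohomology groups are H^{2k}(P^4) = Z for k = 0,...,4, and 0 otherwise.
Euler characteristic = sum of Betti numbers = 1 per even-dimensional cohomology group.
chi(P^4) = 4 + 1 = 5

5


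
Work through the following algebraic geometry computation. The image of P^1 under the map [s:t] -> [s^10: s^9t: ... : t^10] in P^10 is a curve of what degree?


The rational normal curve in P^10 is the image of P^1 under the 10-uple Veronese.
A general hyperplane in P^10 pulls back to a degree-10 form on P^1, which has 10 zeros,
so the curve meets a general hyperplane in 10 points. Degree = 10.

10


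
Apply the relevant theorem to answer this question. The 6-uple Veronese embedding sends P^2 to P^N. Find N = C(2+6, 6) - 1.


The Veronese embedding v_d: P^n -> P^N maps each point to all
degree-d monomials in n+1 homogeneous coordinates.
N = C(n+d, d) - 1
N = C(2+6, 6) - 1
N = C(8, 6) - 1
C(8, 6) = 28
N = 28 - 1 = 27

27


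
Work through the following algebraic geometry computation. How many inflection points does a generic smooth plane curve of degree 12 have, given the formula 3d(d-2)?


For a general smooth plane curve C of degree d, the inflection points are
the intersection of C with its Hessian curve, which has degree 3(d-2).
By Bezout, the total intersection number is d * 3(d-2) = 12 * 30 = 360.
For a general curve every flex is ordinary, so each contributes
multiplicity 1 to C·Hess(C), and the number of distinct inflection
points is 3d(d-2).
Inflection points = 3*12*(12-2) = 3*12*10 = 360

360


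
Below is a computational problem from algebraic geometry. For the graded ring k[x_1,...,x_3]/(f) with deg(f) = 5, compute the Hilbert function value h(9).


For R = k[x_1,...,x_n]/(f) with f homogeneous of degree e:
The Hilbert series is (1 - t^e)/(1 - t)^n.
So h(d) = C(d+n-1, n-1) - C(d-e+n-1, n-1) for d >= e.
With n=3, e=5, d=9:
C(9+3-1, 3-1) = C(11, 2) = 55
C(9-5+3-1, 3-1) = C(6, 2) = 15
h(9) = 55 - 15 = 40

40


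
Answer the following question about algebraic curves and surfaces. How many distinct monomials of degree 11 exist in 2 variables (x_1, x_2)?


The number of degree-11 monomials in 2 variables is C(d+n-1, n-1).
= C(11+2-1, 2-1) = C(12, 1)
= 12

12


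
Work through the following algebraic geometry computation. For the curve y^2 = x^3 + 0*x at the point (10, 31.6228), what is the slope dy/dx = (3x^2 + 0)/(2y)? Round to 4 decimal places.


Using implicit differentiation of y^2 = x^3 + 0*x:
2y * dy/dx = 3x^2 + 0
dy/dx = (3x^2 + 0)/(2y)
Numerator: 3*10^2 + 0 = 300
Denominator: 2*31.6228 = 63.2456
dy/dx = 300/63.2456 = 4.7434

4.7434


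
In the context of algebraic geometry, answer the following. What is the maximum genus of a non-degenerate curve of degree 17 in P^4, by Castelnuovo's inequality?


Castelnuovo's bound: write d - 1 = m(r-1) + epsilon with 0 <= epsilon < r-1.
d - 1 = 17 - 1 = 16
r - 1 = 4 - 1 = 3
16 = 5*3 + 1, so m = 5, epsilon = 1
pi(d, r) = m(m-1)(r-1)/2 + m*epsilon
= 5*4*3/2 + 5*1
= 60/2 + 5
= 30 + 5 = 35

35


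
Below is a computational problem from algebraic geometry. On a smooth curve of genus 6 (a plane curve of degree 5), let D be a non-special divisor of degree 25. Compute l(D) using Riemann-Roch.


First, compute the genus of a smooth plane curve of degree 5:
g = (d-1)(d-2)/2 = (5-1)(5-2)/2 = 6
For a non-special divisor D (i.e., h^1(D) = 0), Riemann-Roch gives:
l(D) = deg(D) - g + 1
Since deg(D) = 25 >= 2g - 1 = 11, D is non-special.
l(D) = 25 - 6 + 1 = 20

20


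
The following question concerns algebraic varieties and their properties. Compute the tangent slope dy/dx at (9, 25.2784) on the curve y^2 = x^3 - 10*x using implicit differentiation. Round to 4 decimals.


Using implicit differentiation of y^2 = x^3 - 10*x:
2y * dy/dx = 3x^2 - 10
dy/dx = (3x^2 - 10)/(2y)
Numerator: 3*9^2 - 10 = 233
Denominator: 2*25.2784 = 50.5568
dy/dx = 233/50.5568 = 4.6087

4.6087


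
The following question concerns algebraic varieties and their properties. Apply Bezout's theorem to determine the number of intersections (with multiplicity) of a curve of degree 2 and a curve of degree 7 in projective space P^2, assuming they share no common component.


Bezout's theorem states the intersection count equals the product of degrees.
Intersection count = 2 * 7 = 14

14


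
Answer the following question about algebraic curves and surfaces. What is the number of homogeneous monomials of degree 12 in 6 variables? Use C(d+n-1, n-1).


The number of degree-12 monomials in 6 variables is C(d+n-1, n-1).
= C(12+6-1, 6-1) = C(17, 5)
= 6188

6188


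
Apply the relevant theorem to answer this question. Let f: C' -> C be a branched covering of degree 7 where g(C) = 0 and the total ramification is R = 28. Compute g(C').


Riemann-Hurwitz formula: 2g' - 2 = d(2g - 2) + R
Given: d = 7, g = 0, R = 28
2g' - 2 = 7*(2*0 - 2) + 28
2g' - 2 = 7*(-2) + 28
2g' - 2 = -14 + 28 = 14
2g' = 16
g' = 8

8


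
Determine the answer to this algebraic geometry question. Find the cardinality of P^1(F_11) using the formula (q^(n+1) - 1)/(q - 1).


P^1(F_11) has (q^(n+1) - 1)/(q - 1) points.
= 11^1 + 11^0
= 11 + 1
= 12

12


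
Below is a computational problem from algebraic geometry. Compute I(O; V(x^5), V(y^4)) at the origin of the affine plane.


The intersection multiplicity of V(x^a) and V(y^b) at the origin is:
I(O; V(x^5), V(y^4)) = dim_k(k[x,y]/(x^5, y^4))
A basis for k[x,y]/(x^5, y^4) is the set of monomials x^i * y^j
where 0 <= i < 5 and 0 <= j < 4.
The number of such monomials is 5 * 4 = 20

20


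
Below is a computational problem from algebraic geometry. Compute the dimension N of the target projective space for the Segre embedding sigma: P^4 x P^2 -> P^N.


The Segre embedding maps P^m x P^n into P^N via
all products of coordinates from each factor.
N = (m+1)(n+1) - 1
N = (4+1)(2+1) - 1
N = 5*3 - 1
N = 15 - 1 = 14

14


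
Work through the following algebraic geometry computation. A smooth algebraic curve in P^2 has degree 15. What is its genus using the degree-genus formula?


Using the genus formula for smooth plane curves:
g = (d-1)(d-2)/2
g = (15-1)(15-2)/2
g = 14*13/2
g = 182/2 = 91

91


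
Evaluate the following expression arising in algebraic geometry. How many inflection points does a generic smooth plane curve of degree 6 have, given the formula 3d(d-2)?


For a general smooth plane curve C of degree d, the inflection points are
the intersection of C with its Hessian curve, which has degree 3(d-2).
By Bezout, the total intersection number is d * 3(d-2) = 6 * 12 = 72.
For a general curve every flex is ordinary, so each contributes
multiplicity 1 to C·Hess(C), and the number of distinct inflection
points is 3d(d-2).
Inflection points = 3*6*(6-2) = 3*6*4 = 72

72


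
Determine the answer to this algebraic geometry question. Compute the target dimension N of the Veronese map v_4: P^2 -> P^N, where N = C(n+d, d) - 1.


The Veronese embedding v_d: P^n -> P^N maps each point to all
degree-d monomials in n+1 homogeneous coordinates.
N = C(n+d, d) - 1
N = C(2+4, 4) - 1
N = C(6, 4) - 1
C(6, 4) = 15
N = 15 - 1 = 14

14


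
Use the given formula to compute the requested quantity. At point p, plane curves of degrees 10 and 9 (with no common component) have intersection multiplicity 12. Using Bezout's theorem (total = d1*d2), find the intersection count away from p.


By Bezout's theorem, the total intersection number is d1 * d2.
Total = 10 * 9 = 90
Intersection multiplicity at p = 12
Remaining intersections = 90 - 12 = 78

78


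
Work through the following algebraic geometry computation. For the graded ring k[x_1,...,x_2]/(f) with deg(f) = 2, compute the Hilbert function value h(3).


For R = k[x_1,...,x_n]/(f) with f homogeneous of degree e:
The Hilbert series is (1 - t^e)/(1 - t)^n.
So h(d) = C(d+n-1, n-1) - C(d-e+n-1, n-1) for d >= e.
With n=2, e=2, d=3:
C(3+2-1, 2-1) = C(4, 1) = 4
C(3-2+2-1, 2-1) = C(2, 1) = 2
h(3) = 4 - 2 = 2

2


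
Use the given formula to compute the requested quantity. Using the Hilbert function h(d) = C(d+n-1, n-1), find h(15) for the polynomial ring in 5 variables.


The Hilbert function for the polynomial ring in 5 variables is:
h(d) = C(d+n-1, n-1)
h(15) = C(15+5-1, 5-1) = C(19, 4)
= 19! / (4! * 15!)
= 3876

3876


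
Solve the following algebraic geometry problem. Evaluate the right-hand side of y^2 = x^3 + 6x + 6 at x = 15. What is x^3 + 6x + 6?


Compute x^3 + 6x + 6 at x = 15:
x^3 = 15^3 = 3375
6*x = 6*15 = 90
Sum: 3375 + 90 + 6 = 3471

3471


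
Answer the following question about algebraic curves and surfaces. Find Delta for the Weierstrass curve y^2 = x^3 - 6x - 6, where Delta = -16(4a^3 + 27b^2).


Compute each component:
4a^3 = 4*(-6)^3 = 4*(-216) = -864
27b^2 = 27*(-6)^2 = 27*36 = 972
4a^3 + 27b^2 = -864 + 972 = 108
Delta = -16*108 = -1728

-1728


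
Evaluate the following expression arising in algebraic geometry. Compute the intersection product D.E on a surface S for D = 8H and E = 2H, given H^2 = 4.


Using bilinearity of the intersection pairing on a surface S:
(aH).(bH) = ab * (H.H)
We have H^2 = 4.
D.E = (8H).(2H) = 8*2*4
= 16*4
= 64

64


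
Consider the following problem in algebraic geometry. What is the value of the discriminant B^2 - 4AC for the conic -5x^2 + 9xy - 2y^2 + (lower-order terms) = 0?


The discriminant of a conic Ax^2 + Bxy + Cy^2 + ... = 0 is B^2 - 4AC.
B^2 = 9^2 = 81
4AC = 4*(-5)*(-2) = 40
Discriminant = 81 - 40 = 41

41


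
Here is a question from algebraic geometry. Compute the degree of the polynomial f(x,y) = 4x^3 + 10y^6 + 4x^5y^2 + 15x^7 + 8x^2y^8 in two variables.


Examine each term for its total degree (sum of exponents).
  Term '4x^3' has total degree 3+0 = 3.
  Term '10y^6' has total degree 0+6 = 6.
  Term '4x^5y^2' has total degree 5+2 = 7.
  Term '15x^7' has total degree 7+0 = 7.
  Term '8x^2y^8' has total degree 2+8 = 10.
The maximum total degree among all terms is 10.

10


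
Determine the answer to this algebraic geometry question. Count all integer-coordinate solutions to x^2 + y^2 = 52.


Systematically check integer values of x where x^2 <= 52.
For each valid x, check if 52 - x^2 is a perfect square.
x=4: 52 - 16 = 36, sqrt = 6 (valid)
x=6: 52 - 36 = 16, sqrt = 4 (valid)
Total integer solutions found: 8

8


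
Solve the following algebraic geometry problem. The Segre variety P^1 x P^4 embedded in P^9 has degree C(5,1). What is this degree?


The degree of the Segre variety P^1 x P^4 is C(m+n, m).
= C(5, 1)
= 5

5


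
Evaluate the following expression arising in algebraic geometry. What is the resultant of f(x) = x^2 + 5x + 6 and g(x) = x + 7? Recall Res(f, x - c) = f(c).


For Res(f, x - c), we evaluate f at x = c.
f(-7) = (-7)^2 + 5*(-7) + 6
= 49 - 35 + 6
= 14 + 6 = 20
Res(f, g) = 20

20


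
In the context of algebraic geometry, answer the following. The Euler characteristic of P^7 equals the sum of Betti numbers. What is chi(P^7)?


The complex projective space P^7 has one cell in each even real dimension 0, 2, ..., 14.
The cohomology groups are H^{2k}(P^7) = Z for k = 0,...,7, and 0 otherwise.
Euler characteristic = sum of Betti numbers = 1 per even-dimensional cohomology group.
chi(P^7) = 7 + 1 = 8

8


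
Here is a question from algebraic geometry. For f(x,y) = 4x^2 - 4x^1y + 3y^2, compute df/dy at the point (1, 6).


df/dy = (-4)*x^1 + 2*3*y^1
At (1,6): (-4)*1^1 + 2*3*6^1
= -4 + 36
= 32

32


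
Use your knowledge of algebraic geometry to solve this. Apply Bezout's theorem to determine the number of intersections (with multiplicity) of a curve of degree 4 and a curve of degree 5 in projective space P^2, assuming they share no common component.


Bezout's theorem states the intersection count equals the product of degrees.
Intersection count = 4 * 5 = 20

20


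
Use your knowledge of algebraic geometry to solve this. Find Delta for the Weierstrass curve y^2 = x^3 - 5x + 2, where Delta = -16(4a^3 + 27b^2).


Compute each component:
4a^3 = 4*(-5)^3 = 4*(-125) = -500
27b^2 = 27*2^2 = 27*4 = 108
4a^3 + 27b^2 = -500 + 108 = -392
Delta = -16*(-392) = 6272

6272


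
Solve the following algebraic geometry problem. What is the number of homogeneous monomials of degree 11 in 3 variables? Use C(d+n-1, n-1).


The number of degree-11 monomials in 3 variables is C(d+n-1, n-1).
= C(11+3-1, 3-1) = C(13, 2)
= 78

78


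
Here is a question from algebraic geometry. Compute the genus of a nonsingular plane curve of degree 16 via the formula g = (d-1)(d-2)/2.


Using the genus formula for smooth plane curves:
g = (d-1)(d-2)/2
g = (16-1)(16-2)/2
g = 15*14/2
g = 210/2 = 105

105


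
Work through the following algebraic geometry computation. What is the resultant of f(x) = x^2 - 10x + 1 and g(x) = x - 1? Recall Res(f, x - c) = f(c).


For Res(f, x - c), we evaluate f at x = c.
f(1) = 1^2 - 10*1 + 1
= 1 - 10 + 1
= -9 + 1 = -8
Res(f, g) = -8

-8


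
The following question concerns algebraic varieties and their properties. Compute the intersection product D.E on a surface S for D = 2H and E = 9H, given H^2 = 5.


Using bilinearity of the intersection pairing on a surface S:
(aH).(bH) = ab * (H.H)
We have H^2 = 5.
D.E = (2H).(9H) = 2*9*5
= 18*5
= 90

90


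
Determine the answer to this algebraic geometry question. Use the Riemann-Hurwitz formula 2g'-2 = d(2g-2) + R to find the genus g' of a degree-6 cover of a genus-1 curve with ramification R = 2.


Riemann-Hurwitz formula: 2g' - 2 = d(2g - 2) + R
Given: d = 6, g = 1, R = 2
2g' - 2 = 6*(2*1 - 2) + 2
2g' - 2 = 6*0 + 2
2g' - 2 = 0 + 2 = 2
2g' = 4
g' = 2

2


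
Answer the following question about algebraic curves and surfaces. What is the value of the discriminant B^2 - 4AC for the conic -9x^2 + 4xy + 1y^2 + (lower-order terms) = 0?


The discriminant of a conic Ax^2 + Bxy + Cy^2 + ... = 0 is B^2 - 4AC.
B^2 = 4^2 = 16
4AC = 4*(-9)*1 = -36
Discriminant = 16 + 36 = 52

52


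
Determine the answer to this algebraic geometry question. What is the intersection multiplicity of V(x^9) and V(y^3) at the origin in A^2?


The intersection multiplicity of V(x^a) and V(y^b) at the origin is:
I(O; V(x^9), V(y^3)) = dim_k(k[x,y]/(x^9, y^3))
A basis for k[x,y]/(x^9, y^3) is the set of monomials x^i * y^j
where 0 <= i < 9 and 0 <= j < 3.
The number of such monomials is 9 * 3 = 27

27


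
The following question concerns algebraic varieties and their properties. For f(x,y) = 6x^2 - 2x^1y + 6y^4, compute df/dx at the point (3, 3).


df/dx = 2*6*x^1 + 1*(-2)*x^0*y
At (3,3): 2*6*3^1 + 1*(-2)*3^0*3
= 36 - 6
= 30

30


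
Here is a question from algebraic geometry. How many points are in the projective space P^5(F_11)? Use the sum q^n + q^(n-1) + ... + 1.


P^5(F_11) has (q^(n+1) - 1)/(q - 1) points.
= 11^5 + 11^4 + 11^3 + 11^2 + 11^1 + 11^0
= 161051 + 14641 + 1331 + 121 + 11 + 1
= 177156

177156


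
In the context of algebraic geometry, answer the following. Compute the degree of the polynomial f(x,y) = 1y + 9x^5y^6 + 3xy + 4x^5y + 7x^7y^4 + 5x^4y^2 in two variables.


Examine each term for its total degree (sum of exponents).
  Term '1y' has total degree 0+1 = 1.
  Term '9x^5y^6' has total degree 5+6 = 11.
  Term '3xy' has total degree 1+1 = 2.
  Term '4x^5y' has total degree 5+1 = 6.
  Term '7x^7y^4' has total degree 7+4 = 11.
  Term '5x^4y^2' has total degree 4+2 = 6.
The maximum total degree among all terms is 11.

11


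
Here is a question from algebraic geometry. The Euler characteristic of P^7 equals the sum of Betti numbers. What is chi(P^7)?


The complex projective space P^7 has one cell in each even real dimension 0, 2, ..., 14.
The cohomology groups are H^{2k}(P^7) = Z for k = 0,...,7, and 0 otherwise.
Euler characteristic = sum of Betti numbers = 1 per even-dimensional cohomology group.
chi(P^7) = 7 + 1 = 8

8
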